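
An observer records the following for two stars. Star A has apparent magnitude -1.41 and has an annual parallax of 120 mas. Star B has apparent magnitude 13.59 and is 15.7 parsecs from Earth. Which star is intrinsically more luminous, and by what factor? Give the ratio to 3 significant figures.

Star A: p = 120 mas = 0.120″ → d = 1/p = 8.333 pc
Star A: M = m − 5 log₁₀ d + 5 = -1.41 − 5·0.9208 + 5 = -1.014
Star B: M = m − 5 log₁₀ d + 5 = 13.59 − 5·1.1959 + 5 = 12.611
ΔM = M_A − M_B = -1.014 − (12.611) = -13.625; smaller M is more luminous → Star A.
L ratio = 10^(0.4 |ΔM|) = 10^5.450 = 281700

Star A is more luminous, by a factor of 282000.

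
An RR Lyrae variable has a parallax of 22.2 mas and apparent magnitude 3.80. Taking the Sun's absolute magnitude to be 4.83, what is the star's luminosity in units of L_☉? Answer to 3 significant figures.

L/L_☉ ≈ 52.4

d = 1/p = 1000/22.2 mas = 45.05 pc
M = m − 5 log₁₀ d + 5 = 3.80 − 5·1.6536 + 5 = 0.532
M − M_☉ = 0.532 − 4.83 = -4.298
L/L_☉ = 10^(−0.4 × -4.298) = 52.40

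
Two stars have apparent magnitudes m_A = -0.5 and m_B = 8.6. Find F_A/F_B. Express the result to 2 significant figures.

F_A/F_B ≈ 4400

Magnitude difference = -9.1
Flux ratio = 10^(−0.4 Δm) = 10^(−0.4 × -9.1) = 10^3.640 = 4365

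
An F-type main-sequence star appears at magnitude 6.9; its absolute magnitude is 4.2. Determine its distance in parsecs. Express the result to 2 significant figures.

Distance modulus: m − M = 6.9 − (4.2) = 2.700
m − M = 5 log₁₀ d − 5
log₁₀ d = (m − M)/5 + 1 = 1.5400
d = 10^1.5400 = 34.67 pc

d ≈ 35 pc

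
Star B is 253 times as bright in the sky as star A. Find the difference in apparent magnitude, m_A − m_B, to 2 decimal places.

Pogson: Δm = −2.5 log₁₀(ratio) = −2.5 log₁₀(253) = −2.5 × 2.4031 = -6.008
Star B is brighter so has the smaller magnitude: m_A − m_B is positive.

m_A − m_B ≈ 6.01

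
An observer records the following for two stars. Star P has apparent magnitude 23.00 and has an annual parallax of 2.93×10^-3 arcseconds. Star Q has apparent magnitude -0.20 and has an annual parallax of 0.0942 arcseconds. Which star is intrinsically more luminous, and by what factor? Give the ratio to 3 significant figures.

Star Q is more luminous, by a factor of 1.84×10^6.

Star P: d = 1/p = 1/2.93×10^-3″ = 341.3 pc
Star P: M = m − 5 log₁₀ d + 5 = 23.00 − 5·2.5331 + 5 = 15.334
Star Q: d = 1/p = 1/0.0942″ = 10.62 pc
Star Q: M = m − 5 log₁₀ d + 5 = -0.20 − 5·1.0259 + 5 = -0.330
ΔM = M_P − M_Q = 15.334 − (-0.330) = 15.664; smaller M is more luminous → Star Q.
L ratio = 10^(0.4 |ΔM|) = 10^6.266 = 1.843×10^6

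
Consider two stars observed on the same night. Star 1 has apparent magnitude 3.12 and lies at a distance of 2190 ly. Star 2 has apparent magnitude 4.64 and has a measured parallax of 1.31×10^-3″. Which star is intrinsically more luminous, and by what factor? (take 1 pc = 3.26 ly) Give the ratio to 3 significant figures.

Star 1 is more luminous, by a factor of 3.14.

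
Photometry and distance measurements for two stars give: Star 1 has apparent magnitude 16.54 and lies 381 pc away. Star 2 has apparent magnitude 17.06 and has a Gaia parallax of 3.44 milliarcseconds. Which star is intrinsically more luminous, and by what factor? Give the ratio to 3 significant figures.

Star 1: M = m − 5 log₁₀ d + 5 = 16.54 − 5·2.5809 + 5 = 8.635
Star 2: p = 3.44 mas = 3.44×10^-3″ → d = 1/p = 290.7 pc
Star 2: M = m − 5 log₁₀ d + 5 = 17.06 − 5·2.4634 + 5 = 9.743
ΔM = M_1 − M_2 = 8.635 − (9.743) = -1.107; smaller M is more luminous → Star 1.
L ratio = 10^(0.4 |ΔM|) = 10^0.443 = 2.773

Star 1 is more luminous, by a factor of 2.77.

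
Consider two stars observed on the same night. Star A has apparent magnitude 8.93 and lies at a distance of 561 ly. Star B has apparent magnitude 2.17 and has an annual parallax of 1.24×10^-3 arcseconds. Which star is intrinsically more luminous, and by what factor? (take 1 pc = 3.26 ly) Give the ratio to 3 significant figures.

Star A: d = 561 ly / 3.26 = 172.1 pc
Star A: M = m − 5 log₁₀ d + 5 = 8.93 − 5·2.2357 + 5 = 2.751
Star B: d = 1/p = 1/1.24×10^-3″ = 806.5 pc
Star B: M = m − 5 log₁₀ d + 5 = 2.17 − 5·2.9066 + 5 = -7.363
ΔM = M_A − M_B = 2.751 − (-7.363) = 10.114; smaller M is more luminous → Star B.
L ratio = 10^(0.4 |ΔM|) = 10^4.046 = 11110

Star B is more luminous, by a factor of 11100.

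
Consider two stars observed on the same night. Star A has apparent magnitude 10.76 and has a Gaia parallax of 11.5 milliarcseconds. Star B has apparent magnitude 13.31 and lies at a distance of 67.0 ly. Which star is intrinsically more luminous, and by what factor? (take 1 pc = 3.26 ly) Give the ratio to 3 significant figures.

Star A is more luminous, by a factor of 187.

Star A: p = 11.5 mas = 0.0115″ → d = 1/p = 86.96 pc
Star A: M = m − 5 log₁₀ d + 5 = 10.76 − 5·1.9393 + 5 = 6.063
Star B: d = 67.0 ly / 3.26 = 20.55 pc
Star B: M = m − 5 log₁₀ d + 5 = 13.31 − 5·1.3129 + 5 = 11.746
ΔM = M_A − M_B = 6.063 − (11.746) = -5.682; smaller M is more luminous → Star A.
L ratio = 10^(0.4 |ΔM|) = 10^2.273 = 187.5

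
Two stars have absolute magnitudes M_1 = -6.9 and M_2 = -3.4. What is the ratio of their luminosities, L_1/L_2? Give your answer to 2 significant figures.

ΔM = M_1 − M_2 = -3.5
L_1/L_2 = 10^(−0.4 ΔM) = 10^1.400 = 25.12

L_1/L_2 ≈ 25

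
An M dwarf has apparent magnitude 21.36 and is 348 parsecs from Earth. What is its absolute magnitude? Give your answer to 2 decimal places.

M ≈ 13.65

5 log₁₀(d/10 pc) = 5 log₁₀(348.0) − 5 = 7.708
M = m − 5 log₁₀(d/10) = 21.36 − 7.708 = 13.652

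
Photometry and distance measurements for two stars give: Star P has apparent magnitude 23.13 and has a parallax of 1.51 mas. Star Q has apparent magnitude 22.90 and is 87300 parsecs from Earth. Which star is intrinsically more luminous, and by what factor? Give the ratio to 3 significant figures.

Star Q is more luminous, by a factor of 21500.

Star P: p = 1.51 mas = 1.51×10^-3″ → d = 1/p = 662.3 pc
Star P: M = m − 5 log₁₀ d + 5 = 23.13 − 5·2.8210 + 5 = 14.025
Star Q: M = m − 5 log₁₀ d + 5 = 22.90 − 5·4.9410 + 5 = 3.195
ΔM = M_P − M_Q = 14.025 − (3.195) = 10.830; smaller M is more luminous → Star Q.
L ratio = 10^(0.4 |ΔM|) = 10^4.332 = 21480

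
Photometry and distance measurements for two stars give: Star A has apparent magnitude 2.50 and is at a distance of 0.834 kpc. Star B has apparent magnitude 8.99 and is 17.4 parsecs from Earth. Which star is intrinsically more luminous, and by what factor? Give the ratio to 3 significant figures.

Star A: d = 0.834 kpc = 834.0 pc
Star A: M = m − 5 log₁₀ d + 5 = 2.50 − 5·2.9212 + 5 = -7.106
Star B: M = m − 5 log₁₀ d + 5 = 8.99 − 5·1.2405 + 5 = 7.787
ΔM = M_A − M_B = -7.106 − (7.787) = -14.893; smaller M is more luminous → Star A.
L ratio = 10^(0.4 |ΔM|) = 10^5.957 = 906200

Star A is more luminous, by a factor of 906000.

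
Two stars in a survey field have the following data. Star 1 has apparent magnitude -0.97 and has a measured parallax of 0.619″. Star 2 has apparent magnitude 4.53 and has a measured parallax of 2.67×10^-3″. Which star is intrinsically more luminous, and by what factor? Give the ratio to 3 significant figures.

Star 2 is more luminous, by a factor of 339.

Star 1: d = 1/p = 1/0.619″ = 1.616 pc
Star 1: M = m − 5 log₁₀ d + 5 = -0.97 − 5·0.2083 + 5 = 2.988
Star 2: d = 1/p = 1/2.67×10^-3″ = 374.5 pc
Star 2: M = m − 5 log₁₀ d + 5 = 4.53 − 5·2.5735 + 5 = -3.337
ΔM = M_1 − M_2 = 2.988 − (-3.337) = 6.326; smaller M is more luminous → Star 2.
L ratio = 10^(0.4 |ΔM|) = 10^2.530 = 339.1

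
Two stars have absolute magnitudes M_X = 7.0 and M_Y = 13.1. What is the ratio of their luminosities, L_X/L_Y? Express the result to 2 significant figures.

L_X/L_Y ≈ 280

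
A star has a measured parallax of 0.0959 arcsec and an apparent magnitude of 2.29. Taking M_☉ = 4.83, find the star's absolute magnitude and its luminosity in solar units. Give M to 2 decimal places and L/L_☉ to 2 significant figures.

M ≈ 2.20; L/L_☉ ≈ 11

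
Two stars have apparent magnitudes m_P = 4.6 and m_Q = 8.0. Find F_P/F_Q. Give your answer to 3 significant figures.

Magnitude difference = -3.4
Flux ratio = 10^(−0.4 Δm) = 10^(−0.4 × -3.4) = 10^1.360 = 22.91

F_P/F_Q ≈ 22.9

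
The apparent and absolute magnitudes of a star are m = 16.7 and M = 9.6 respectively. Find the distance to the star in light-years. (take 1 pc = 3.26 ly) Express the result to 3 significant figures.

μ = m − M = 7.100
m − M = 5 log₁₀ d − 5
log₁₀ d = (m − M)/5 + 1 = 2.4200
d = 10^2.4200 = 263.0 pc
= 857.5 ly

d ≈ 857 ly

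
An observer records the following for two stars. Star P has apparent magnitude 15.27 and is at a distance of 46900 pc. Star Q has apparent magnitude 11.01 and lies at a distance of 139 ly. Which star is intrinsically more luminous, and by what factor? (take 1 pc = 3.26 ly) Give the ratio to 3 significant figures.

Star P is more luminous, by a factor of 23900.

Star P: M = m − 5 log₁₀ d + 5 = 15.27 − 5·4.6712 + 5 = -3.086
Star Q: d = 139 ly / 3.26 = 42.64 pc
Star Q: M = m − 5 log₁₀ d + 5 = 11.01 − 5·1.6298 + 5 = 7.861
ΔM = M_P − M_Q = -3.086 − (7.861) = -10.947; smaller M is more luminous → Star P.
L ratio = 10^(0.4 |ΔM|) = 10^4.379 = 23920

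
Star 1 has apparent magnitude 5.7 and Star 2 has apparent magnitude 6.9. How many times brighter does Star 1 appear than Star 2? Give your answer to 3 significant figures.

Δm = 5.7 − (6.9) = -1.2
Flux ratio = 10^(−0.4 Δm) = 10^(−0.4 × -1.2) = 10^0.480 = 3.020

3.02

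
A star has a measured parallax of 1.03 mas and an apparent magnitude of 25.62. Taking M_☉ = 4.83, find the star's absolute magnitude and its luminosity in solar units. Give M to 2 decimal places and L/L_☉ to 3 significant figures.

M ≈ 15.68; L/L_☉ ≈ 4.55×10^-5

d = 1/p = 1000/1.03 mas = 970.9 pc
M = m − 5 log₁₀ d + 5 = 25.62 − 5·2.9872 + 5 = 15.684
M − M_☉ = 15.684 − 4.83 = 10.854
L/L_☉ = 10^(−0.4 × 10.854) = 4.553×10^-5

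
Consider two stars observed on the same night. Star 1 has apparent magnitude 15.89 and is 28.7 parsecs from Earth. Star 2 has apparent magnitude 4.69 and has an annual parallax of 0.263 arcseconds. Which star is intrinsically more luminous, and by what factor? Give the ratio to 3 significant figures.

Star 1: M = m − 5 log₁₀ d + 5 = 15.89 − 5·1.4579 + 5 = 13.601
Star 2: d = 1/p = 1/0.263″ = 3.802 pc
Star 2: M = m − 5 log₁₀ d + 5 = 4.69 − 5·0.5800 + 5 = 6.790
ΔM = M_1 − M_2 = 13.601 − (6.790) = 6.811; smaller M is more luminous → Star 2.
L ratio = 10^(0.4 |ΔM|) = 10^2.724 = 530.1

Star 2 is more luminous, by a factor of 530.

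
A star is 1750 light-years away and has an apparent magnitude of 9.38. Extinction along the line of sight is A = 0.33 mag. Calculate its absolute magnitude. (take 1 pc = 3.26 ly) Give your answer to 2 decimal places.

d = 1750 ly / 3.26 = 536.8 pc
5 log₁₀(d/10 pc) = 5 log₁₀(536.8) − 5 = 8.649
M = m − 5 log₁₀(d/10) − A = 9.38 − 8.649 − 0.33 = 0.401

M ≈ 0.40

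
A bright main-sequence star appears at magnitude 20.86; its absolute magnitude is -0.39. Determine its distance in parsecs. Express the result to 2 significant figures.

d ≈ 180000 pc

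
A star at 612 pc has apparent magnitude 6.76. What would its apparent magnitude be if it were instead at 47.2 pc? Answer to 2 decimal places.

m ≈ 1.20

Flux ∝ 1/d², so Δm = 5 log₁₀(d₂/d₁) = 5 log₁₀(47.2/612) = -5.564
m₂ = m₁ + Δm = 6.76 + (-5.564) = 1.196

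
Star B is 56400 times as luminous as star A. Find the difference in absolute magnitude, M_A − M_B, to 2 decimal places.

M_A − M_B ≈ 11.88

Pogson: ΔM = −2.5 log₁₀(ratio) = −2.5 log₁₀(56400) = −2.5 × 4.7513 = -11.878
Star B is brighter so has the smaller magnitude: M_A − M_B is positive.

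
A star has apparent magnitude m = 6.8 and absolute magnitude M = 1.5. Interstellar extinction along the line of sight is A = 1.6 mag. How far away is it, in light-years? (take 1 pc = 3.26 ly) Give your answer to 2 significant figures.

m − M = 5 log₁₀(d/10 pc) + A  ⇒  6.8 − (1.5) − 1.6 = 5 log₁₀(d/10)
3.700 = 5 log₁₀(d/10)
log₁₀ d = (m − M − A)/5 + 1 = 1.7400
d = 10^1.7400 = 54.95 pc
= 179.2 ly

d ≈ 180 ly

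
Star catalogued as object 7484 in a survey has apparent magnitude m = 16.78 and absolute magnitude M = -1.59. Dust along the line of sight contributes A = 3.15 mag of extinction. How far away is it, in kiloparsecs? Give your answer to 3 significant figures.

d ≈ 11.1 kpc

m − M = 5 log₁₀(d/10 pc) + A  ⇒  16.78 − (-1.59) − 3.15 = 5 log₁₀(d/10)
15.220 = 5 log₁₀(d/10)
log₁₀ d = (m − M − A)/5 + 1 = 4.0440
d = 10^4.0440 = 11070 pc
= 11.07 kpc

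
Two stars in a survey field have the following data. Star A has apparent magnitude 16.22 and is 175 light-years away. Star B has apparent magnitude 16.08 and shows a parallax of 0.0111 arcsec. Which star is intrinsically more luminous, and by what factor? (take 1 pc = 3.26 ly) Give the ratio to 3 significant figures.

Star B is more luminous, by a factor of 3.20.

Star A: d = 175 ly / 3.26 = 53.68 pc
Star A: M = m − 5 log₁₀ d + 5 = 16.22 − 5·1.7298 + 5 = 12.571
Star B: d = 1/p = 1/0.0111″ = 90.09 pc
Star B: M = m − 5 log₁₀ d + 5 = 16.08 − 5·1.9547 + 5 = 11.307
ΔM = M_A − M_B = 12.571 − (11.307) = 1.264; smaller M is more luminous → Star B.
L ratio = 10^(0.4 |ΔM|) = 10^0.506 = 3.204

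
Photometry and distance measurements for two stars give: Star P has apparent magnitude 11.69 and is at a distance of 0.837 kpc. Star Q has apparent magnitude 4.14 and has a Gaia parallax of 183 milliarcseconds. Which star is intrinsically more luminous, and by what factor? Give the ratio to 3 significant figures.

Star P is more luminous, by a factor of 22.4.

Star P: d = 0.837 kpc = 837.0 pc
Star P: M = m − 5 log₁₀ d + 5 = 11.69 − 5·2.9227 + 5 = 2.076
Star Q: p = 183 mas = 0.183″ → d = 1/p = 5.464 pc
Star Q: M = m − 5 log₁₀ d + 5 = 4.14 − 5·0.7375 + 5 = 5.452
ΔM = M_P − M_Q = 2.076 − (5.452) = -3.376; smaller M is more luminous → Star P.
L ratio = 10^(0.4 |ΔM|) = 10^1.350 = 22.41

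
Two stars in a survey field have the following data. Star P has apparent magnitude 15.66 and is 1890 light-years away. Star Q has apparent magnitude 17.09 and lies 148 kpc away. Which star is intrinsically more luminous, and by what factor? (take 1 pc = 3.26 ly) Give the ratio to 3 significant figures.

Star Q is more luminous, by a factor of 17500.

Star P: d = 1890 ly / 3.26 = 579.8 pc
Star P: M = m − 5 log₁₀ d + 5 = 15.66 − 5·2.7632 + 5 = 6.844
Star Q: d = 148 kpc = 148000 pc
Star Q: M = m − 5 log₁₀ d + 5 = 17.09 − 5·5.1703 + 5 = -3.761
ΔM = M_P − M_Q = 6.844 − (-3.761) = 10.605; smaller M is more luminous → Star Q.
L ratio = 10^(0.4 |ΔM|) = 10^4.242 = 17460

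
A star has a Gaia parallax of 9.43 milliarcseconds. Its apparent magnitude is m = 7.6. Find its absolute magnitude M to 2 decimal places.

M ≈ 2.47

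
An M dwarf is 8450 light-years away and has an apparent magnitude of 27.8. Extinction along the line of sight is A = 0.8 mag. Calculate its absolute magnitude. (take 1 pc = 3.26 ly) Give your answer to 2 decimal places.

M ≈ 14.93

d = 8450 ly / 3.26 = 2592 pc
5 log₁₀(d/10 pc) = 5 log₁₀(2592) − 5 = 12.068
M = m − 5 log₁₀(d/10) − A = 27.8 − 12.068 − 0.8 = 14.932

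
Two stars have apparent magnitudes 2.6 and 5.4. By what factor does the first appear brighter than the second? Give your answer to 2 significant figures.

13

Magnitude difference = -2.8
Flux ratio = 10^(−0.4 Δm) = 10^(−0.4 × -2.8) = 10^1.120 = 13.18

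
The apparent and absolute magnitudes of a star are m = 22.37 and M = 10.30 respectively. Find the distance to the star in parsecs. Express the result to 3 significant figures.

μ = m − M = 12.070
m − M = 5 log₁₀ d − 5
log₁₀ d = (m − M)/5 + 1 = 3.4140
d = 10^3.4140 = 2594 pc

d ≈ 2590 pc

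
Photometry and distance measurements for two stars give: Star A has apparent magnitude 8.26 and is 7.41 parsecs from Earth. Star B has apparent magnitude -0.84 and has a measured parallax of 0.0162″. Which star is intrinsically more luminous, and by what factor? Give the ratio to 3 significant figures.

Star B is more luminous, by a factor of 303000.

Star A: M = m − 5 log₁₀ d + 5 = 8.26 − 5·0.8698 + 5 = 8.911
Star B: d = 1/p = 1/0.0162″ = 61.73 pc
Star B: M = m − 5 log₁₀ d + 5 = -0.84 − 5·1.7905 + 5 = -4.792
ΔM = M_A − M_B = 8.911 − (-4.792) = 13.703; smaller M is more luminous → Star B.
L ratio = 10^(0.4 |ΔM|) = 10^5.481 = 302900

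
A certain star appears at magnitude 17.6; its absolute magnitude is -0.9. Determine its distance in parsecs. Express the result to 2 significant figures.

d ≈ 50000 pc

μ = m − M = 18.500
m − M = 5 log₁₀ d − 5
log₁₀ d = (m − M)/5 + 1 = 4.7000
d = 10^4.7000 = 50120 pc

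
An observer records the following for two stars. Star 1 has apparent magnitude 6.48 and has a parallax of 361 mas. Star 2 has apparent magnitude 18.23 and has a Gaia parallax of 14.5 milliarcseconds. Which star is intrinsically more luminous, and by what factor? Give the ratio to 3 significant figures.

Star 1 is more luminous, by a factor of 80.9.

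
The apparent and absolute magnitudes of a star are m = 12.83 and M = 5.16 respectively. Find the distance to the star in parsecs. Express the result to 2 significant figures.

μ = m − M = 7.670
m − M = 5 log₁₀ d − 5
log₁₀ d = (m − M)/5 + 1 = 2.5340
d = 10^2.5340 = 342.0 pc

d ≈ 340 pc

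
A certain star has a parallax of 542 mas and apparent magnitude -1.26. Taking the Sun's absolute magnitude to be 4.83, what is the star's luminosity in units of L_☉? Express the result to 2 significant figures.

L/L_☉ ≈ 9.3

d = 1/p = 1000/542 mas = 1.845 pc
M = m − 5 log₁₀ d + 5 = -1.26 − 5·0.2660 + 5 = 2.410
M − M_☉ = 2.410 − 4.83 = -2.420
L/L_☉ = 10^(−0.4 × -2.420) = 9.290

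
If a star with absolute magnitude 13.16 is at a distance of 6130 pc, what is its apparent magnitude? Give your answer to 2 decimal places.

m ≈ 27.10

m = M + 5 log₁₀ d − 5 = 13.16 + 5·3.7875 − 5 = 27.097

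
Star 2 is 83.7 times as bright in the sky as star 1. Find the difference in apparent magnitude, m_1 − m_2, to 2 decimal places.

Pogson: Δm = −2.5 log₁₀(ratio) = −2.5 log₁₀(83.7) = −2.5 × 1.9227 = -4.807
Star 2 is brighter so has the smaller magnitude: m_1 − m_2 is positive.

m_1 − m_2 ≈ 4.81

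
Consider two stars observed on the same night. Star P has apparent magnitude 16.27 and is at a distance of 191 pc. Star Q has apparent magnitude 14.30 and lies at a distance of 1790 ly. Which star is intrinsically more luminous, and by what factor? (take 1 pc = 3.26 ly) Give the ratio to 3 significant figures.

Star P: M = m − 5 log₁₀ d + 5 = 16.27 − 5·2.2810 + 5 = 9.865
Star Q: d = 1790 ly / 3.26 = 549.1 pc
Star Q: M = m − 5 log₁₀ d + 5 = 14.30 − 5·2.7396 + 5 = 5.602
ΔM = M_P − M_Q = 9.865 − (5.602) = 4.263; smaller M is more luminous → Star Q.
L ratio = 10^(0.4 |ΔM|) = 10^1.705 = 50.72

Star Q is more luminous, by a factor of 50.7.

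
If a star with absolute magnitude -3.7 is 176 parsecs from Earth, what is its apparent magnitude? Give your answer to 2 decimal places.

m = M + 5 log₁₀ d − 5 = -3.7 + 5·2.2455 − 5 = 2.528

m ≈ 2.53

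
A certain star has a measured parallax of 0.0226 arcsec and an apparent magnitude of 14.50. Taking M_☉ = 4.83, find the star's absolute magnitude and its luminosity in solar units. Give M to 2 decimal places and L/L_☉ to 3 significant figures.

d = 1/p = 1/0.0226″ = 44.25 pc
M = m − 5 log₁₀ d + 5 = 14.50 − 5·1.6459 + 5 = 11.271
M − M_☉ = 11.271 − 4.83 = 6.441
L/L_☉ = 10^(−0.4 × 6.441) = 2.653×10^-3

M ≈ 11.27; L/L_☉ ≈ 2.65×10^-3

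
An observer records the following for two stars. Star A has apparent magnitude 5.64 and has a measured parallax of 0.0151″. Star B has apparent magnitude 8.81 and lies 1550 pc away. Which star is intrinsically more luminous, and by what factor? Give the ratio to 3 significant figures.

Star A: d = 1/p = 1/0.0151″ = 66.23 pc
Star A: M = m − 5 log₁₀ d + 5 = 5.64 − 5·1.8210 + 5 = 1.535
Star B: M = m − 5 log₁₀ d + 5 = 8.81 − 5·3.1903 + 5 = -2.142
ΔM = M_A − M_B = 1.535 − (-2.142) = 3.677; smaller M is more luminous → Star B.
L ratio = 10^(0.4 |ΔM|) = 10^1.471 = 29.55

Star B is more luminous, by a factor of 29.6.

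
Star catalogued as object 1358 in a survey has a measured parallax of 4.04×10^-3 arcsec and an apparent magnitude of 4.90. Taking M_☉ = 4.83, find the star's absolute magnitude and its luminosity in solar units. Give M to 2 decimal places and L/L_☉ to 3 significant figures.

d = 1/p = 1/4.04×10^-3″ = 247.5 pc
M = m − 5 log₁₀ d + 5 = 4.90 − 5·2.3936 + 5 = -2.068
M − M_☉ = -2.068 − 4.83 = -6.898
L/L_☉ = 10^(−0.4 × -6.898) = 574.4

M ≈ -2.07; L/L_☉ ≈ 574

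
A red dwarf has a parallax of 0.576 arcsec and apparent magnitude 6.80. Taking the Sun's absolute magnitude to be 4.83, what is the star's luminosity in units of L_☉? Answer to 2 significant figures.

L/L_☉ ≈ 4.9×10^-3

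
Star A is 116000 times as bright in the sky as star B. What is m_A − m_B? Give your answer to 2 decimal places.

m_A − m_B ≈ -12.66

Pogson: Δm = −2.5 log₁₀(ratio) = −2.5 log₁₀(116000) = −2.5 × 5.0645 = -12.661
Star A is brighter, so it has the smaller magnitude: the difference is negative.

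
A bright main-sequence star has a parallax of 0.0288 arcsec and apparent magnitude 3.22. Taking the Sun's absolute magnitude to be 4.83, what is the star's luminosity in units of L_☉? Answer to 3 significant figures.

d = 1/p = 1/0.0288″ = 34.72 pc
M = m − 5 log₁₀ d + 5 = 3.22 − 5·1.5406 + 5 = 0.517
M − M_☉ = 0.517 − 4.83 = -4.313
L/L_☉ = 10^(−0.4 × -4.313) = 53.11

L/L_☉ ≈ 53.1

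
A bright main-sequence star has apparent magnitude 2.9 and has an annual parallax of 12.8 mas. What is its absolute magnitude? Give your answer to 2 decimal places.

M ≈ -1.56

p = 12.8 mas = 0.0128″ → d = 1/p = 78.12 pc
5 log₁₀(d/10 pc) = 5 log₁₀(78.12) − 5 = 4.464
M = m − 5 log₁₀(d/10) = 2.9 − 4.464 = -1.564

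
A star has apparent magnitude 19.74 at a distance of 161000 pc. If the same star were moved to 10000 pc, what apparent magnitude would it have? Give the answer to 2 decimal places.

Flux ∝ 1/d², so Δm = 5 log₁₀(d₂/d₁) = 5 log₁₀(10000/161000) = -6.034
m₂ = m₁ + Δm = 19.74 + (-6.034) = 13.706

m ≈ 13.71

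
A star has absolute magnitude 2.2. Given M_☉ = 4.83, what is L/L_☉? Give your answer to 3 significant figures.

L/L_☉ ≈ 11.3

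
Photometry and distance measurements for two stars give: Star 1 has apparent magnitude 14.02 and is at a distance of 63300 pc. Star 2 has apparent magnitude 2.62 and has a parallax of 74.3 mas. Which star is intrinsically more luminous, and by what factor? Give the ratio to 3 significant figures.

Star 1: M = m − 5 log₁₀ d + 5 = 14.02 − 5·4.8014 + 5 = -4.987
Star 2: p = 74.3 mas = 0.0743″ → d = 1/p = 13.46 pc
Star 2: M = m − 5 log₁₀ d + 5 = 2.62 − 5·1.1290 + 5 = 1.975
ΔM = M_1 − M_2 = -4.987 − (1.975) = -6.962; smaller M is more luminous → Star 1.
L ratio = 10^(0.4 |ΔM|) = 10^2.785 = 609.2

Star 1 is more luminous, by a factor of 609.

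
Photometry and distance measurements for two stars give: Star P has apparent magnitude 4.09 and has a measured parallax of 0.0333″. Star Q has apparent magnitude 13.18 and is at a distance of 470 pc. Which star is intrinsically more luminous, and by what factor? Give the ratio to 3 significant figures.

Star P is more luminous, by a factor of 17.7.

Star P: d = 1/p = 1/0.0333″ = 30.03 pc
Star P: M = m − 5 log₁₀ d + 5 = 4.09 − 5·1.4776 + 5 = 1.702
Star Q: M = m − 5 log₁₀ d + 5 = 13.18 − 5·2.6721 + 5 = 4.820
ΔM = M_P − M_Q = 1.702 − (4.820) = -3.117; smaller M is more luminous → Star P.
L ratio = 10^(0.4 |ΔM|) = 10^1.247 = 17.66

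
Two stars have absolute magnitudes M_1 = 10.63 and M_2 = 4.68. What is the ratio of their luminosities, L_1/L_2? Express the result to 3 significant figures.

ΔM = M_1 − M_2 = 5.95
L_1/L_2 = 10^(−0.4 ΔM) = 10^-2.380 = 4.169×10^-3

L_1/L_2 ≈ 4.17×10^-3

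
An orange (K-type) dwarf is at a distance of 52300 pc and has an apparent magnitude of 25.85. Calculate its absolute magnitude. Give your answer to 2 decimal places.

M ≈ 7.26

5 log₁₀(d/10 pc) = 5 log₁₀(52300) − 5 = 18.593
M = m − 5 log₁₀(d/10) = 25.85 − 18.593 = 7.257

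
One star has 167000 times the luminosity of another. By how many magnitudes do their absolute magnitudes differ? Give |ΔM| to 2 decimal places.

|ΔM| ≈ 13.06

Pogson: ΔM = −2.5 log₁₀(ratio) = −2.5 log₁₀(167000) = −2.5 × 5.2227 = -13.057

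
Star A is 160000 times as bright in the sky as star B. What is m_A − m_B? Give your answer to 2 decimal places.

m_A − m_B ≈ -13.01

Pogson: Δm = −2.5 log₁₀(ratio) = −2.5 log₁₀(160000) = −2.5 × 5.2041 = -13.010
Star A is brighter, so it has the smaller magnitude: the difference is negative.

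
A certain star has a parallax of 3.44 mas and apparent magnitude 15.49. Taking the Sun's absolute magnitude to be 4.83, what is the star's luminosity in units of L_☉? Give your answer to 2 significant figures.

d = 1/p = 1000/3.44 mas = 290.7 pc
M = m − 5 log₁₀ d + 5 = 15.49 − 5·2.4634 + 5 = 8.173
M − M_☉ = 8.173 − 4.83 = 3.343
L/L_☉ = 10^(−0.4 × 3.343) = 0.04601

L/L_☉ ≈ 0.046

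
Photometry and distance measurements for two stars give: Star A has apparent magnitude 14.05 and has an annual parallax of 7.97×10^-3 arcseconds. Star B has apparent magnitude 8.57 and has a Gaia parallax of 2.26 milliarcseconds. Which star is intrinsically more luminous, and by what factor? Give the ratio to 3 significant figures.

Star A: d = 1/p = 1/7.97×10^-3″ = 125.5 pc
Star A: M = m − 5 log₁₀ d + 5 = 14.05 − 5·2.0985 + 5 = 8.557
Star B: p = 2.26 mas = 2.26×10^-3″ → d = 1/p = 442.5 pc
Star B: M = m − 5 log₁₀ d + 5 = 8.57 − 5·2.6459 + 5 = 0.341
ΔM = M_A − M_B = 8.557 − (0.341) = 8.217; smaller M is more luminous → Star B.
L ratio = 10^(0.4 |ΔM|) = 10^3.287 = 1935

Star B is more luminous, by a factor of 1940.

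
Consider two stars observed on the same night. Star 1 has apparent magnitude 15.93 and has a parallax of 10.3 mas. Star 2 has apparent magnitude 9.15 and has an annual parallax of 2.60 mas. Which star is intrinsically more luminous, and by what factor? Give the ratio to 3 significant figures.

Star 1: p = 10.3 mas = 0.0103″ → d = 1/p = 97.09 pc
Star 1: M = m − 5 log₁₀ d + 5 = 15.93 − 5·1.9872 + 5 = 10.994
Star 2: p = 2.60 mas = 2.60×10^-3″ → d = 1/p = 384.6 pc
Star 2: M = m − 5 log₁₀ d + 5 = 9.15 − 5·2.5850 + 5 = 1.225
ΔM = M_1 − M_2 = 10.994 − (1.225) = 9.769; smaller M is more luminous → Star 2.
L ratio = 10^(0.4 |ΔM|) = 10^3.908 = 8086

Star 2 is more luminous, by a factor of 8090.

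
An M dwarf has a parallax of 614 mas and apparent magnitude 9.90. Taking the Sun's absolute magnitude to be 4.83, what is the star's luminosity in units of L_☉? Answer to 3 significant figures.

d = 1/p = 1000/614 mas = 1.629 pc
M = m − 5 log₁₀ d + 5 = 9.90 − 5·0.2118 + 5 = 13.841
M − M_☉ = 13.841 − 4.83 = 9.011
L/L_☉ = 10^(−0.4 × 9.011) = 2.487×10^-4

L/L_☉ ≈ 2.49×10^-4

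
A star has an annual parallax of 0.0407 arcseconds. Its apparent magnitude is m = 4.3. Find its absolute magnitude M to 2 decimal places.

d = 1/p = 1/0.0407″ = 24.57 pc
5 log₁₀(d/10 pc) = 5 log₁₀(24.57) − 5 = 1.952
M = m − 5 log₁₀(d/10) = 4.3 − 1.952 = 2.348

M ≈ 2.35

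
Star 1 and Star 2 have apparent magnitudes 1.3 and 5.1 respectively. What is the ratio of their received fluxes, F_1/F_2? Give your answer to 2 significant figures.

Magnitude difference = -3.8
Flux ratio = 10^(−0.4 Δm) = 10^(−0.4 × -3.8) = 10^1.520 = 33.11

F_1/F_2 ≈ 33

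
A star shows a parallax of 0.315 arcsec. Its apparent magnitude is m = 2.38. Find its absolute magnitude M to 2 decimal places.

M ≈ 4.87

d = 1/p = 1/0.315″ = 3.175 pc
5 log₁₀(d/10 pc) = 5 log₁₀(3.175) − 5 = -2.492
M = m − 5 log₁₀(d/10) = 2.38 + 2.492 = 4.872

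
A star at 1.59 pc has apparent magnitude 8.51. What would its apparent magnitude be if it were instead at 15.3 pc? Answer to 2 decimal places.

m ≈ 13.43

Flux ∝ 1/d², so Δm = 5 log₁₀(d₂/d₁) = 5 log₁₀(15.3/1.59) = 4.916
m₂ = m₁ + Δm = 8.51 + (4.916) = 13.426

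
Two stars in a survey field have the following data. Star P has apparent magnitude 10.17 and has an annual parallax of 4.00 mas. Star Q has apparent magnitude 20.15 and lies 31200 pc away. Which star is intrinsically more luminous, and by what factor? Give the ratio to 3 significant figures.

Star Q is more luminous, by a factor of 1.59.

Star P: p = 4.00 mas = 4.00×10^-3″ → d = 1/p = 250.0 pc
Star P: M = m − 5 log₁₀ d + 5 = 10.17 − 5·2.3979 + 5 = 3.180
Star Q: M = m − 5 log₁₀ d + 5 = 20.15 − 5·4.4942 + 5 = 2.679
ΔM = M_P − M_Q = 3.180 − (2.679) = 0.501; smaller M is more luminous → Star Q.
L ratio = 10^(0.4 |ΔM|) = 10^0.200 = 1.586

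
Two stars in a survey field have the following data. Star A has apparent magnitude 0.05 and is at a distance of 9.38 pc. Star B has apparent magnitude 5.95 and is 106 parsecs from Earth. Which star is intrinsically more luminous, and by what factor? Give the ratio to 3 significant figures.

Star A is more luminous, by a factor of 1.79.

Star A: M = m − 5 log₁₀ d + 5 = 0.05 − 5·0.9722 + 5 = 0.189
Star B: M = m − 5 log₁₀ d + 5 = 5.95 − 5·2.0253 + 5 = 0.823
ΔM = M_A − M_B = 0.189 − (0.823) = -0.634; smaller M is more luminous → Star A.
L ratio = 10^(0.4 |ΔM|) = 10^0.254 = 1.794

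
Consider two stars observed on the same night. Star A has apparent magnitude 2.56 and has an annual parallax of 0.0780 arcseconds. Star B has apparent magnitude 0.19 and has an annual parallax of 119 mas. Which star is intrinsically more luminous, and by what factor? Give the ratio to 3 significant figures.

Star B is more luminous, by a factor of 3.81.

Star A: d = 1/p = 1/0.0780″ = 12.82 pc
Star A: M = m − 5 log₁₀ d + 5 = 2.56 − 5·1.1079 + 5 = 2.020
Star B: p = 119 mas = 0.119″ → d = 1/p = 8.403 pc
Star B: M = m − 5 log₁₀ d + 5 = 0.19 − 5·0.9245 + 5 = 0.568
ΔM = M_A − M_B = 2.020 − (0.568) = 1.453; smaller M is more luminous → Star B.
L ratio = 10^(0.4 |ΔM|) = 10^0.581 = 3.811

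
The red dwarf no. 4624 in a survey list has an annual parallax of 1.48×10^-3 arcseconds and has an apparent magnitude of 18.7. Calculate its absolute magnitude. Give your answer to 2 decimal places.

M ≈ 9.55

d = 1/p = 1/1.48×10^-3″ = 675.7 pc
5 log₁₀(d/10 pc) = 5 log₁₀(675.7) − 5 = 9.149
M = m − 5 log₁₀(d/10) = 18.7 − 9.149 = 9.551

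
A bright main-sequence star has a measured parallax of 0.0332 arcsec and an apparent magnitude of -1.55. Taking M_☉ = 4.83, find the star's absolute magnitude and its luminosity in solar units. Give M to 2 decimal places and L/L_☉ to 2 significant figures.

M ≈ -3.94; L/L_☉ ≈ 3200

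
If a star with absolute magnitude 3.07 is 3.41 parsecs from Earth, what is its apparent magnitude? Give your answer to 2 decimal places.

m = M + 5 log₁₀ d − 5 = 3.07 + 5·0.5328 − 5 = 0.734

m ≈ 0.73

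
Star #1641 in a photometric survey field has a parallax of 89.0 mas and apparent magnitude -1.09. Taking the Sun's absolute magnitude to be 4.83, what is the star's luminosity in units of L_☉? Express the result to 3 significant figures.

L/L_☉ ≈ 295

d = 1/p = 1000/89.0 mas = 11.24 pc
M = m − 5 log₁₀ d + 5 = -1.09 − 5·1.0506 + 5 = -1.343
M − M_☉ = -1.343 − 4.83 = -6.173
L/L_☉ = 10^(−0.4 × -6.173) = 294.6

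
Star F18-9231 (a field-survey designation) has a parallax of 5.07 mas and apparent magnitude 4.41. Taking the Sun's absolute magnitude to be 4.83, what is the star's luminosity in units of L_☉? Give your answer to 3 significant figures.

d = 1/p = 1000/5.07 mas = 197.2 pc
M = m − 5 log₁₀ d + 5 = 4.41 − 5·2.2950 + 5 = -2.065
M − M_☉ = -2.065 − 4.83 = -6.895
L/L_☉ = 10^(−0.4 × -6.895) = 572.8

L/L_☉ ≈ 573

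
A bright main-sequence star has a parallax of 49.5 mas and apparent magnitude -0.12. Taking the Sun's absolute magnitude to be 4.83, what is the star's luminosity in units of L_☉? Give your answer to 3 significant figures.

L/L_☉ ≈ 390

d = 1/p = 1000/49.5 mas = 20.20 pc
M = m − 5 log₁₀ d + 5 = -0.12 − 5·1.3054 + 5 = -1.647
M − M_☉ = -1.647 − 4.83 = -6.477
L/L_☉ = 10^(−0.4 × -6.477) = 389.8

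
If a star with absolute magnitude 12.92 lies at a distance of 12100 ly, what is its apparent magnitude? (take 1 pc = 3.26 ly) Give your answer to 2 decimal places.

m ≈ 25.77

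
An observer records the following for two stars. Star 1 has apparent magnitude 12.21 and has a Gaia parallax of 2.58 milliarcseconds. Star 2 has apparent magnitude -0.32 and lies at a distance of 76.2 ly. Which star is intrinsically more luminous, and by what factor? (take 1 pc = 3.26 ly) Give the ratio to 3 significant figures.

Star 2 is more luminous, by a factor of 374.

Star 1: p = 2.58 mas = 2.58×10^-3″ → d = 1/p = 387.6 pc
Star 1: M = m − 5 log₁₀ d + 5 = 12.21 − 5·2.5884 + 5 = 4.268
Star 2: d = 76.2 ly / 3.26 = 23.37 pc
Star 2: M = m − 5 log₁₀ d + 5 = -0.32 − 5·1.3687 + 5 = -2.164
ΔM = M_1 − M_2 = 4.268 − (-2.164) = 6.432; smaller M is more luminous → Star 2.
L ratio = 10^(0.4 |ΔM|) = 10^2.573 = 373.9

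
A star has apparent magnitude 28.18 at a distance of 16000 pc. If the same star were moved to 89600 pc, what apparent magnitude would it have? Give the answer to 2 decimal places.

Flux ∝ 1/d², so Δm = 5 log₁₀(d₂/d₁) = 5 log₁₀(89600/16000) = 3.741
m₂ = m₁ + Δm = 28.18 + (3.741) = 31.921

m ≈ 31.92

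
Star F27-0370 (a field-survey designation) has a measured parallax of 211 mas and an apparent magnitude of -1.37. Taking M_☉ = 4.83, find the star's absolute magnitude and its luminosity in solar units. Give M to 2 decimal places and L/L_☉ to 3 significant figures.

d = 1/p = 1000/211 mas = 4.739 pc
M = m − 5 log₁₀ d + 5 = -1.37 − 5·0.6757 + 5 = 0.251
M − M_☉ = 0.251 − 4.83 = -4.579
L/L_☉ = 10^(−0.4 × -4.579) = 67.83

M ≈ 0.25; L/L_☉ ≈ 67.8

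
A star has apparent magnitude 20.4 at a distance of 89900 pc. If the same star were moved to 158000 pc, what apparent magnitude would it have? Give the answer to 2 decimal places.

m ≈ 21.62

Flux ∝ 1/d², so Δm = 5 log₁₀(d₂/d₁) = 5 log₁₀(158000/89900) = 1.224
m₂ = m₁ + Δm = 20.4 + (1.224) = 21.624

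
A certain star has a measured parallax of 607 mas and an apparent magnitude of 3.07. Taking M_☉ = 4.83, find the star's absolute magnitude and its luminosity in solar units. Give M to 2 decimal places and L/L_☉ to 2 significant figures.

M ≈ 6.99; L/L_☉ ≈ 0.14

d = 1/p = 1000/607 mas = 1.647 pc
M = m − 5 log₁₀ d + 5 = 3.07 − 5·0.2168 + 5 = 6.986
M − M_☉ = 6.986 − 4.83 = 2.156
L/L_☉ = 10^(−0.4 × 2.156) = 0.1373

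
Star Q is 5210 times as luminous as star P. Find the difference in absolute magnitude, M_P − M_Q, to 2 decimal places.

Pogson: ΔM = −2.5 log₁₀(ratio) = −2.5 log₁₀(5210) = −2.5 × 3.7168 = -9.292
Star Q is brighter so has the smaller magnitude: M_P − M_Q is positive.

M_P − M_Q ≈ 9.29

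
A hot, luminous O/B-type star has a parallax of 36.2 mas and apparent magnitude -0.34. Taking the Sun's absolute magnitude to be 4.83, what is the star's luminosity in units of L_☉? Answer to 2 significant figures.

d = 1/p = 1000/36.2 mas = 27.62 pc
M = m − 5 log₁₀ d + 5 = -0.34 − 5·1.4413 + 5 = -2.546
M − M_☉ = -2.546 − 4.83 = -7.376
L/L_☉ = 10^(−0.4 × -7.376) = 892.4

L/L_☉ ≈ 890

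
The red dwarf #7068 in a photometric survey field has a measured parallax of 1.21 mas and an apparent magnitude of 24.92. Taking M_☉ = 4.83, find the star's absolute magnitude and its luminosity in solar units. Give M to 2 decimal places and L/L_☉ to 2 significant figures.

M ≈ 15.33; L/L_☉ ≈ 6.3×10^-5

d = 1/p = 1000/1.21 mas = 826.4 pc
M = m − 5 log₁₀ d + 5 = 24.92 − 5·2.9172 + 5 = 15.334
M − M_☉ = 15.334 − 4.83 = 10.504
L/L_☉ = 10^(−0.4 × 10.504) = 6.287×10^-5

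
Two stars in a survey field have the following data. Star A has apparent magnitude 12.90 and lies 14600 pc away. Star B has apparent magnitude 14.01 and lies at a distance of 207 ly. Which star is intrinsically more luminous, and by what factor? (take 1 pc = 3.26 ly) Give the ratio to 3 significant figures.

Star A is more luminous, by a factor of 147000.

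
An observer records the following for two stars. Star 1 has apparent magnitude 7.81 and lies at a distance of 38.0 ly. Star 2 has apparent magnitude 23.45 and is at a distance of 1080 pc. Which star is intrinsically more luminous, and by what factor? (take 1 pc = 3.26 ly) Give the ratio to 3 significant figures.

Star 1 is more luminous, by a factor of 210.

Star 1: d = 38.0 ly / 3.26 = 11.66 pc
Star 1: M = m − 5 log₁₀ d + 5 = 7.81 − 5·1.0666 + 5 = 7.477
Star 2: M = m − 5 log₁₀ d + 5 = 23.45 − 5·3.0334 + 5 = 13.283
ΔM = M_1 − M_2 = 7.477 − (13.283) = -5.806; smaller M is more luminous → Star 1.
L ratio = 10^(0.4 |ΔM|) = 10^2.322 = 210.0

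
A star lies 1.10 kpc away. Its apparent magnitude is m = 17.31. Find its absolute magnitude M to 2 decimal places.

d = 1.10 kpc = 1100 pc
5 log₁₀(d/10 pc) = 5 log₁₀(1100) − 5 = 10.207
M = m − 5 log₁₀(d/10) = 17.31 − 10.207 = 7.103

M ≈ 7.10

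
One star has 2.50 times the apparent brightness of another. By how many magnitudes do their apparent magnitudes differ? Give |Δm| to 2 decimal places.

Pogson: Δm = −2.5 log₁₀(ratio) = −2.5 log₁₀(2.50) = −2.5 × 0.3979 = -0.995

|Δm| ≈ 0.99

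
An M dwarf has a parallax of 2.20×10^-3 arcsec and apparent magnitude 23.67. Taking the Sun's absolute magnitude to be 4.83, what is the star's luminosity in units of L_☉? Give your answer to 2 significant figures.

L/L_☉ ≈ 6.0×10^-5

d = 1/p = 1/2.20×10^-3″ = 454.5 pc
M = m − 5 log₁₀ d + 5 = 23.67 − 5·2.6576 + 5 = 15.382
M − M_☉ = 15.382 − 4.83 = 10.552
L/L_☉ = 10^(−0.4 × 10.552) = 6.014×10^-5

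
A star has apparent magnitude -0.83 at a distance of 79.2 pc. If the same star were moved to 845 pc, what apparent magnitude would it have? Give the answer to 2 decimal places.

m ≈ 4.31

Flux ∝ 1/d², so Δm = 5 log₁₀(d₂/d₁) = 5 log₁₀(845/79.2) = 5.141
m₂ = m₁ + Δm = -0.83 + (5.141) = 4.311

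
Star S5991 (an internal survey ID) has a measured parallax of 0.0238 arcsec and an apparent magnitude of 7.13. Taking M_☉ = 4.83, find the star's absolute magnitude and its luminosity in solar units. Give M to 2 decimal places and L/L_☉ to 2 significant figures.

M ≈ 4.01; L/L_☉ ≈ 2.1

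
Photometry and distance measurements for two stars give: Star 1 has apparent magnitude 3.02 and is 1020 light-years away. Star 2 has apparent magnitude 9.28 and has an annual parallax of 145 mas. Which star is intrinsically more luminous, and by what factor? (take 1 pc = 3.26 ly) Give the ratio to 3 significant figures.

Star 1 is more luminous, by a factor of 657000.

Star 1: d = 1020 ly / 3.26 = 312.9 pc
Star 1: M = m − 5 log₁₀ d + 5 = 3.02 − 5·2.4954 + 5 = -4.457
Star 2: p = 145 mas = 0.145″ → d = 1/p = 6.897 pc
Star 2: M = m − 5 log₁₀ d + 5 = 9.28 − 5·0.8386 + 5 = 10.087
ΔM = M_1 − M_2 = -4.457 − (10.087) = -14.544; smaller M is more luminous → Star 1.
L ratio = 10^(0.4 |ΔM|) = 10^5.818 = 656900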